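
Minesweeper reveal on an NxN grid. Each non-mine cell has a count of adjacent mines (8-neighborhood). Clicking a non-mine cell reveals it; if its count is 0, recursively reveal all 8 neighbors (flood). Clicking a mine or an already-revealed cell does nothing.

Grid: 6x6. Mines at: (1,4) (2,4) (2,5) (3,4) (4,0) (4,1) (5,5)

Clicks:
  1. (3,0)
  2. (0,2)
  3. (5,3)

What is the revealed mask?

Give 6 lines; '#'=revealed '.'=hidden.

Click 1 (3,0) count=2: revealed 1 new [(3,0)] -> total=1
Click 2 (0,2) count=0: revealed 15 new [(0,0) (0,1) (0,2) (0,3) (1,0) (1,1) (1,2) (1,3) (2,0) (2,1) (2,2) (2,3) (3,1) (3,2) (3,3)] -> total=16
Click 3 (5,3) count=0: revealed 6 new [(4,2) (4,3) (4,4) (5,2) (5,3) (5,4)] -> total=22

Answer: ####..
####..
####..
####..
..###.
..###.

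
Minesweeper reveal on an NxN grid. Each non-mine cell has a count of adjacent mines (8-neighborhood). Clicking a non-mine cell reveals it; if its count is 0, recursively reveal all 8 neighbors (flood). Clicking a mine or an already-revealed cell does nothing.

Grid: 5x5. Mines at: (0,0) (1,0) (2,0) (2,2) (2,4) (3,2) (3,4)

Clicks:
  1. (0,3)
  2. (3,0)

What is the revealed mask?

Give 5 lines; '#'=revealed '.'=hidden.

Answer: .####
.####
.....
#....
.....

Derivation:
Click 1 (0,3) count=0: revealed 8 new [(0,1) (0,2) (0,3) (0,4) (1,1) (1,2) (1,3) (1,4)] -> total=8
Click 2 (3,0) count=1: revealed 1 new [(3,0)] -> total=9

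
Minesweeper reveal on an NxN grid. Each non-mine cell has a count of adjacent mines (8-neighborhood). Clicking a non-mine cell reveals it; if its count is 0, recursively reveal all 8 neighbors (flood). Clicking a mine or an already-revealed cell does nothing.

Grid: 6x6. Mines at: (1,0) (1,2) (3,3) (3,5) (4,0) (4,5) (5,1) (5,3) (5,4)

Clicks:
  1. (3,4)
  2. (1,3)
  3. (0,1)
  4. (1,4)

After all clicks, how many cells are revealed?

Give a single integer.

Answer: 11

Derivation:
Click 1 (3,4) count=3: revealed 1 new [(3,4)] -> total=1
Click 2 (1,3) count=1: revealed 1 new [(1,3)] -> total=2
Click 3 (0,1) count=2: revealed 1 new [(0,1)] -> total=3
Click 4 (1,4) count=0: revealed 8 new [(0,3) (0,4) (0,5) (1,4) (1,5) (2,3) (2,4) (2,5)] -> total=11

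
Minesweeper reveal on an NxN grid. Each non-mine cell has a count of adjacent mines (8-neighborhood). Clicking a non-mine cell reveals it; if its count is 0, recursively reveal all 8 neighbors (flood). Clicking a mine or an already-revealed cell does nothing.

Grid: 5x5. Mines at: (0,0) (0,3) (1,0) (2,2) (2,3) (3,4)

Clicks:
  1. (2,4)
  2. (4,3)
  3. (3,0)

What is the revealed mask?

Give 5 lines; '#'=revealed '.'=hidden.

Click 1 (2,4) count=2: revealed 1 new [(2,4)] -> total=1
Click 2 (4,3) count=1: revealed 1 new [(4,3)] -> total=2
Click 3 (3,0) count=0: revealed 9 new [(2,0) (2,1) (3,0) (3,1) (3,2) (3,3) (4,0) (4,1) (4,2)] -> total=11

Answer: .....
.....
##..#
####.
####.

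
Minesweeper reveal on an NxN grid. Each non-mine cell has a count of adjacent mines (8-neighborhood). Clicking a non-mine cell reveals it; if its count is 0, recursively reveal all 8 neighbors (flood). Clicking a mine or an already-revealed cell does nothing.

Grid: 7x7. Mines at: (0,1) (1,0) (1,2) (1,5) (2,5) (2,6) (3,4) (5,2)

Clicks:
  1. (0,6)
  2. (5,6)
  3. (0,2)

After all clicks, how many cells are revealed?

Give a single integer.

Click 1 (0,6) count=1: revealed 1 new [(0,6)] -> total=1
Click 2 (5,6) count=0: revealed 14 new [(3,5) (3,6) (4,3) (4,4) (4,5) (4,6) (5,3) (5,4) (5,5) (5,6) (6,3) (6,4) (6,5) (6,6)] -> total=15
Click 3 (0,2) count=2: revealed 1 new [(0,2)] -> total=16

Answer: 16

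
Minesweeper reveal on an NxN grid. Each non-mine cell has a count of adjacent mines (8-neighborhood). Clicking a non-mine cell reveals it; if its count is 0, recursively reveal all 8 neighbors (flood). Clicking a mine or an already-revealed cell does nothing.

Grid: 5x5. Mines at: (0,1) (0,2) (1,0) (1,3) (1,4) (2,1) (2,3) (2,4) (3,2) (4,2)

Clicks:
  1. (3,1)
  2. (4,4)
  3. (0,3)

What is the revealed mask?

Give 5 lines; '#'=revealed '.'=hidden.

Answer: ...#.
.....
.....
.#.##
...##

Derivation:
Click 1 (3,1) count=3: revealed 1 new [(3,1)] -> total=1
Click 2 (4,4) count=0: revealed 4 new [(3,3) (3,4) (4,3) (4,4)] -> total=5
Click 3 (0,3) count=3: revealed 1 new [(0,3)] -> total=6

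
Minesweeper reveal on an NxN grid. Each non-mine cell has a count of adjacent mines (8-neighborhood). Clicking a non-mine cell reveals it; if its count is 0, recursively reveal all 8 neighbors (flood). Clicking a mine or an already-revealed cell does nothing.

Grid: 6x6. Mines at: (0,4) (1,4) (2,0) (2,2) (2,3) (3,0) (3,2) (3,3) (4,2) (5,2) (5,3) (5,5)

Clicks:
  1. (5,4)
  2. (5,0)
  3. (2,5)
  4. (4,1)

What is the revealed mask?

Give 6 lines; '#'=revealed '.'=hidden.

Answer: ......
......
.....#
......
##....
##..#.

Derivation:
Click 1 (5,4) count=2: revealed 1 new [(5,4)] -> total=1
Click 2 (5,0) count=0: revealed 4 new [(4,0) (4,1) (5,0) (5,1)] -> total=5
Click 3 (2,5) count=1: revealed 1 new [(2,5)] -> total=6
Click 4 (4,1) count=4: revealed 0 new [(none)] -> total=6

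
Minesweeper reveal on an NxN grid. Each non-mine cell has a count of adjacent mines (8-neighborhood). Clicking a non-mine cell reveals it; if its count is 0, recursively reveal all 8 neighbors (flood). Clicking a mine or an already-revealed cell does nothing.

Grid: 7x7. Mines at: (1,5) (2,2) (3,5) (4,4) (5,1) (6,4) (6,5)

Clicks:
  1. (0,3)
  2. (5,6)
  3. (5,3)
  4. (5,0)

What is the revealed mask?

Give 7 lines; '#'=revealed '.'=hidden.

Answer: #####..
#####..
##.....
##.....
##.....
#..#..#
.......

Derivation:
Click 1 (0,3) count=0: revealed 16 new [(0,0) (0,1) (0,2) (0,3) (0,4) (1,0) (1,1) (1,2) (1,3) (1,4) (2,0) (2,1) (3,0) (3,1) (4,0) (4,1)] -> total=16
Click 2 (5,6) count=1: revealed 1 new [(5,6)] -> total=17
Click 3 (5,3) count=2: revealed 1 new [(5,3)] -> total=18
Click 4 (5,0) count=1: revealed 1 new [(5,0)] -> total=19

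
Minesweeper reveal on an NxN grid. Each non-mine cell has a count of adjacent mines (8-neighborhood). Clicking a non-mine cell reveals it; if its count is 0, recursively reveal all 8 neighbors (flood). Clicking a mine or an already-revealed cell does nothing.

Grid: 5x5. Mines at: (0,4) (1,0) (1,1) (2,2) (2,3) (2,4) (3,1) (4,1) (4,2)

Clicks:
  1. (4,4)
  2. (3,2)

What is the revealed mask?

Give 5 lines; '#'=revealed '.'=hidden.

Click 1 (4,4) count=0: revealed 4 new [(3,3) (3,4) (4,3) (4,4)] -> total=4
Click 2 (3,2) count=5: revealed 1 new [(3,2)] -> total=5

Answer: .....
.....
.....
..###
...##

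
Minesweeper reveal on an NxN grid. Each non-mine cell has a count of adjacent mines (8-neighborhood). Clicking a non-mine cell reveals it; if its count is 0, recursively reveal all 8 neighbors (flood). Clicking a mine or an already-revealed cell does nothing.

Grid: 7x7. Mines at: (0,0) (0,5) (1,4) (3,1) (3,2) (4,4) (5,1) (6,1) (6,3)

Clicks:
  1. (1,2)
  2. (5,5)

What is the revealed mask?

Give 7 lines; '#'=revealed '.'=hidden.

Click 1 (1,2) count=0: revealed 9 new [(0,1) (0,2) (0,3) (1,1) (1,2) (1,3) (2,1) (2,2) (2,3)] -> total=9
Click 2 (5,5) count=1: revealed 1 new [(5,5)] -> total=10

Answer: .###...
.###...
.###...
.......
.......
.....#.
.......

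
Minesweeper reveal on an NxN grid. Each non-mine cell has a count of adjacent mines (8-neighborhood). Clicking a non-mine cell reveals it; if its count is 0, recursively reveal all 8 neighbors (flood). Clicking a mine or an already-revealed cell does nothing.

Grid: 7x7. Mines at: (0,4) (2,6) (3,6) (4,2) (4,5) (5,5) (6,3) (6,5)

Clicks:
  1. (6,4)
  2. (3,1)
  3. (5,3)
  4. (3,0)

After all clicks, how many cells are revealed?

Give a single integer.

Click 1 (6,4) count=3: revealed 1 new [(6,4)] -> total=1
Click 2 (3,1) count=1: revealed 1 new [(3,1)] -> total=2
Click 3 (5,3) count=2: revealed 1 new [(5,3)] -> total=3
Click 4 (3,0) count=0: revealed 29 new [(0,0) (0,1) (0,2) (0,3) (1,0) (1,1) (1,2) (1,3) (1,4) (1,5) (2,0) (2,1) (2,2) (2,3) (2,4) (2,5) (3,0) (3,2) (3,3) (3,4) (3,5) (4,0) (4,1) (5,0) (5,1) (5,2) (6,0) (6,1) (6,2)] -> total=32

Answer: 32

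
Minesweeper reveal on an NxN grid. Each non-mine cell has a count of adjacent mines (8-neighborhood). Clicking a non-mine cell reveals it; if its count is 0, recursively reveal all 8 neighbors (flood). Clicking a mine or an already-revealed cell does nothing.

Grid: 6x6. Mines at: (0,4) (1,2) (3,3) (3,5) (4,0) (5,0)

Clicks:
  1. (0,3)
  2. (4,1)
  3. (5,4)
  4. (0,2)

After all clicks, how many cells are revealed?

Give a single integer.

Click 1 (0,3) count=2: revealed 1 new [(0,3)] -> total=1
Click 2 (4,1) count=2: revealed 1 new [(4,1)] -> total=2
Click 3 (5,4) count=0: revealed 9 new [(4,2) (4,3) (4,4) (4,5) (5,1) (5,2) (5,3) (5,4) (5,5)] -> total=11
Click 4 (0,2) count=1: revealed 1 new [(0,2)] -> total=12

Answer: 12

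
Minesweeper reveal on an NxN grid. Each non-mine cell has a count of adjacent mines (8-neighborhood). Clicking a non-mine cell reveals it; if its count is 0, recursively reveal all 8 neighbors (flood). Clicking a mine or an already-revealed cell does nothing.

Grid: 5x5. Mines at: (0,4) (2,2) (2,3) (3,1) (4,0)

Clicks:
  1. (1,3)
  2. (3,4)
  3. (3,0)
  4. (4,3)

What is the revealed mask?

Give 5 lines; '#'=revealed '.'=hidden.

Answer: .....
...#.
.....
#.###
..###

Derivation:
Click 1 (1,3) count=3: revealed 1 new [(1,3)] -> total=1
Click 2 (3,4) count=1: revealed 1 new [(3,4)] -> total=2
Click 3 (3,0) count=2: revealed 1 new [(3,0)] -> total=3
Click 4 (4,3) count=0: revealed 5 new [(3,2) (3,3) (4,2) (4,3) (4,4)] -> total=8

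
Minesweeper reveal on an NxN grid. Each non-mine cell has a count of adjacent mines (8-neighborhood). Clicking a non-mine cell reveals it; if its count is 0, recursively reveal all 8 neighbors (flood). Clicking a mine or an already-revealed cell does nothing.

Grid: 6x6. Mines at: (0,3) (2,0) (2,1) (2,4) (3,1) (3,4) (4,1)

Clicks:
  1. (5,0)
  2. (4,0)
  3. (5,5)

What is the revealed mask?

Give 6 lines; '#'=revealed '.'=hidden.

Answer: ......
......
......
......
#.####
#.####

Derivation:
Click 1 (5,0) count=1: revealed 1 new [(5,0)] -> total=1
Click 2 (4,0) count=2: revealed 1 new [(4,0)] -> total=2
Click 3 (5,5) count=0: revealed 8 new [(4,2) (4,3) (4,4) (4,5) (5,2) (5,3) (5,4) (5,5)] -> total=10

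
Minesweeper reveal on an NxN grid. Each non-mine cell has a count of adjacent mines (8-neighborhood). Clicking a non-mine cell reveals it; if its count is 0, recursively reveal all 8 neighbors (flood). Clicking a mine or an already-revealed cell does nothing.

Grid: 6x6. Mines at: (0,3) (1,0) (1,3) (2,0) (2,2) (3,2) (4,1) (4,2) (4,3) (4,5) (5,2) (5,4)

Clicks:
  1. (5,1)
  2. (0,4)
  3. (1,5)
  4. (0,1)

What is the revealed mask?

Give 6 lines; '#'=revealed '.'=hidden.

Answer: .#..##
....##
....##
....##
......
.#....

Derivation:
Click 1 (5,1) count=3: revealed 1 new [(5,1)] -> total=1
Click 2 (0,4) count=2: revealed 1 new [(0,4)] -> total=2
Click 3 (1,5) count=0: revealed 7 new [(0,5) (1,4) (1,5) (2,4) (2,5) (3,4) (3,5)] -> total=9
Click 4 (0,1) count=1: revealed 1 new [(0,1)] -> total=10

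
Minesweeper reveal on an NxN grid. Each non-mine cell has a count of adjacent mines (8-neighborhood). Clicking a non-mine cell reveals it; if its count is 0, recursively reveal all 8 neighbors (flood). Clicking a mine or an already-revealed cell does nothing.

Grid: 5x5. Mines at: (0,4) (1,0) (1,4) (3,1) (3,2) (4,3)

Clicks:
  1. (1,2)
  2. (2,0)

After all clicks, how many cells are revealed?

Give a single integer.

Click 1 (1,2) count=0: revealed 9 new [(0,1) (0,2) (0,3) (1,1) (1,2) (1,3) (2,1) (2,2) (2,3)] -> total=9
Click 2 (2,0) count=2: revealed 1 new [(2,0)] -> total=10

Answer: 10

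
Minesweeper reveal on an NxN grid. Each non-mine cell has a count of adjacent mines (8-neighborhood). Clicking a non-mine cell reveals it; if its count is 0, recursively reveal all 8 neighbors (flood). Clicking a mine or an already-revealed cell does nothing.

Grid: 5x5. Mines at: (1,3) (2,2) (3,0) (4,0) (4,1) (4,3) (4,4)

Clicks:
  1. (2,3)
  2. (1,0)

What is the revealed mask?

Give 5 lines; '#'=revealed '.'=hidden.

Click 1 (2,3) count=2: revealed 1 new [(2,3)] -> total=1
Click 2 (1,0) count=0: revealed 8 new [(0,0) (0,1) (0,2) (1,0) (1,1) (1,2) (2,0) (2,1)] -> total=9

Answer: ###..
###..
##.#.
.....
.....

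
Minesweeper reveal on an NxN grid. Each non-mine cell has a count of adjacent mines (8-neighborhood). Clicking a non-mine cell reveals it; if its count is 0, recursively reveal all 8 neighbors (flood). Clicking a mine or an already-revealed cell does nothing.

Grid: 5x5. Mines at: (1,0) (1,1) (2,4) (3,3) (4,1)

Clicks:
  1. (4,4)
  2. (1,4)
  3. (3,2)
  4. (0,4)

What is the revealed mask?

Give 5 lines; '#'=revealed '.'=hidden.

Click 1 (4,4) count=1: revealed 1 new [(4,4)] -> total=1
Click 2 (1,4) count=1: revealed 1 new [(1,4)] -> total=2
Click 3 (3,2) count=2: revealed 1 new [(3,2)] -> total=3
Click 4 (0,4) count=0: revealed 5 new [(0,2) (0,3) (0,4) (1,2) (1,3)] -> total=8

Answer: ..###
..###
.....
..#..
....#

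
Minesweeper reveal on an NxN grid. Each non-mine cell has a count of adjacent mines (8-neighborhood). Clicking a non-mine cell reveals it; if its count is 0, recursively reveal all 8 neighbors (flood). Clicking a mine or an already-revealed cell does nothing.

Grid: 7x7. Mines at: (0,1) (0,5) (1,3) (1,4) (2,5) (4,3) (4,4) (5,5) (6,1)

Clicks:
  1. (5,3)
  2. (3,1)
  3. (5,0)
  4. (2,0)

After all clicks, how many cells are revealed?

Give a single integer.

Click 1 (5,3) count=2: revealed 1 new [(5,3)] -> total=1
Click 2 (3,1) count=0: revealed 15 new [(1,0) (1,1) (1,2) (2,0) (2,1) (2,2) (3,0) (3,1) (3,2) (4,0) (4,1) (4,2) (5,0) (5,1) (5,2)] -> total=16
Click 3 (5,0) count=1: revealed 0 new [(none)] -> total=16
Click 4 (2,0) count=0: revealed 0 new [(none)] -> total=16

Answer: 16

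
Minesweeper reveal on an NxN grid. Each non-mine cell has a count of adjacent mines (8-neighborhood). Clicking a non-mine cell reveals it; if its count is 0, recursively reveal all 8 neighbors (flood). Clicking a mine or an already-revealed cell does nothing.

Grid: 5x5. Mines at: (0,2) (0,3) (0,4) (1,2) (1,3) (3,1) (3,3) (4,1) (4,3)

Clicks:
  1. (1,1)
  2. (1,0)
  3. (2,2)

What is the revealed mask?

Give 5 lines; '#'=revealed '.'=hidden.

Click 1 (1,1) count=2: revealed 1 new [(1,1)] -> total=1
Click 2 (1,0) count=0: revealed 5 new [(0,0) (0,1) (1,0) (2,0) (2,1)] -> total=6
Click 3 (2,2) count=4: revealed 1 new [(2,2)] -> total=7

Answer: ##...
##...
###..
.....
.....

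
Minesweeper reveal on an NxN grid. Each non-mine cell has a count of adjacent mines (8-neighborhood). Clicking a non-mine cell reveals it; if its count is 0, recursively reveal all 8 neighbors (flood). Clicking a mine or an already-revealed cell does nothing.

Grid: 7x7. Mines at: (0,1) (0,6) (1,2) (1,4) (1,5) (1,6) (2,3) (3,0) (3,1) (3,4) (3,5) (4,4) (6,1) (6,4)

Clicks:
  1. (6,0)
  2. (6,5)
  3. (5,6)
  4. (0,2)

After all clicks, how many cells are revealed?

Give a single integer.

Answer: 8

Derivation:
Click 1 (6,0) count=1: revealed 1 new [(6,0)] -> total=1
Click 2 (6,5) count=1: revealed 1 new [(6,5)] -> total=2
Click 3 (5,6) count=0: revealed 5 new [(4,5) (4,6) (5,5) (5,6) (6,6)] -> total=7
Click 4 (0,2) count=2: revealed 1 new [(0,2)] -> total=8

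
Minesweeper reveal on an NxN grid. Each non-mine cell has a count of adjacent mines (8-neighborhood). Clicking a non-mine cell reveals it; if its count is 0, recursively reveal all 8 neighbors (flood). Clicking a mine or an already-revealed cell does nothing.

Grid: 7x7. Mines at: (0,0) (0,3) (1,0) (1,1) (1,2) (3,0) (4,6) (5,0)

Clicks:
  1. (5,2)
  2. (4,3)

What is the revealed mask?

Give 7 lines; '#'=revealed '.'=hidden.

Click 1 (5,2) count=0: revealed 36 new [(0,4) (0,5) (0,6) (1,3) (1,4) (1,5) (1,6) (2,1) (2,2) (2,3) (2,4) (2,5) (2,6) (3,1) (3,2) (3,3) (3,4) (3,5) (3,6) (4,1) (4,2) (4,3) (4,4) (4,5) (5,1) (5,2) (5,3) (5,4) (5,5) (5,6) (6,1) (6,2) (6,3) (6,4) (6,5) (6,6)] -> total=36
Click 2 (4,3) count=0: revealed 0 new [(none)] -> total=36

Answer: ....###
...####
.######
.######
.#####.
.######
.######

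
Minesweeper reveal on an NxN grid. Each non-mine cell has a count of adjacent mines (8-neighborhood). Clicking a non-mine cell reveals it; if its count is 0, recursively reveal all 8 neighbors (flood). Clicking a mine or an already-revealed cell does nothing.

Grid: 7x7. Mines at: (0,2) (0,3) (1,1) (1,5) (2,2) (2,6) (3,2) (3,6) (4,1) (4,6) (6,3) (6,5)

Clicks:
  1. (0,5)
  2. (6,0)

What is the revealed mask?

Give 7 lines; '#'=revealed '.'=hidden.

Answer: .....#.
.......
.......
.......
.......
###....
###....

Derivation:
Click 1 (0,5) count=1: revealed 1 new [(0,5)] -> total=1
Click 2 (6,0) count=0: revealed 6 new [(5,0) (5,1) (5,2) (6,0) (6,1) (6,2)] -> total=7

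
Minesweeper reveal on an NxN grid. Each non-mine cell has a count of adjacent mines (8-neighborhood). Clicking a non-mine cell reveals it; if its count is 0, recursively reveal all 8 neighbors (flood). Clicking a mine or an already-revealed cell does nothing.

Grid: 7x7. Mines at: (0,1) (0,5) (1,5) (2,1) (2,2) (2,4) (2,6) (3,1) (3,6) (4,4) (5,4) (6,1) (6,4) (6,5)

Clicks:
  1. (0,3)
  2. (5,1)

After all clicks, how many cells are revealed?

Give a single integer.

Click 1 (0,3) count=0: revealed 6 new [(0,2) (0,3) (0,4) (1,2) (1,3) (1,4)] -> total=6
Click 2 (5,1) count=1: revealed 1 new [(5,1)] -> total=7

Answer: 7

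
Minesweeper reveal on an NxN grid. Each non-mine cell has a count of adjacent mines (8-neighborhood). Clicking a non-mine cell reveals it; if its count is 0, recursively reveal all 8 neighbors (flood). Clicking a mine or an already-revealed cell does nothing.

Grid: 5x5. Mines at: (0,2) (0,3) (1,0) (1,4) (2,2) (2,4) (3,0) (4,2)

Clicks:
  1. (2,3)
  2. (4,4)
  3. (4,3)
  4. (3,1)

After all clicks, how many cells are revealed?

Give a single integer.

Click 1 (2,3) count=3: revealed 1 new [(2,3)] -> total=1
Click 2 (4,4) count=0: revealed 4 new [(3,3) (3,4) (4,3) (4,4)] -> total=5
Click 3 (4,3) count=1: revealed 0 new [(none)] -> total=5
Click 4 (3,1) count=3: revealed 1 new [(3,1)] -> total=6

Answer: 6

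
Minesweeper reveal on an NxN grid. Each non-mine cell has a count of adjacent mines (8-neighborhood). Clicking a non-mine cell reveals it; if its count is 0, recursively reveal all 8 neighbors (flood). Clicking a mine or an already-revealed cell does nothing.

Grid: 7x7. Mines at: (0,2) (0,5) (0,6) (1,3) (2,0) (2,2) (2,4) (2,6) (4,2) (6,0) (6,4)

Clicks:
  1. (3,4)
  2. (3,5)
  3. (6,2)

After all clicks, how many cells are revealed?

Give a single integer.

Answer: 8

Derivation:
Click 1 (3,4) count=1: revealed 1 new [(3,4)] -> total=1
Click 2 (3,5) count=2: revealed 1 new [(3,5)] -> total=2
Click 3 (6,2) count=0: revealed 6 new [(5,1) (5,2) (5,3) (6,1) (6,2) (6,3)] -> total=8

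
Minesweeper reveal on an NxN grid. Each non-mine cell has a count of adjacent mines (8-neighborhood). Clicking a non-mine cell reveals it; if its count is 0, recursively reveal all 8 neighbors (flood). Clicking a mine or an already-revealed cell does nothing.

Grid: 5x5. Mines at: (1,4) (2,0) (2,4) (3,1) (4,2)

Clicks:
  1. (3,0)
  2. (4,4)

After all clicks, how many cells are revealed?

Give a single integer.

Click 1 (3,0) count=2: revealed 1 new [(3,0)] -> total=1
Click 2 (4,4) count=0: revealed 4 new [(3,3) (3,4) (4,3) (4,4)] -> total=5

Answer: 5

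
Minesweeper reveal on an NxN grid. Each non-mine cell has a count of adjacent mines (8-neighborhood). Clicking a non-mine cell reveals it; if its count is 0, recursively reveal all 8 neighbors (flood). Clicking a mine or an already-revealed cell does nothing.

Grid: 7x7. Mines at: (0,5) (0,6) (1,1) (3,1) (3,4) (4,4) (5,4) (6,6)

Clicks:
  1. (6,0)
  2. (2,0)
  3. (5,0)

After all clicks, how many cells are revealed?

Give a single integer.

Answer: 13

Derivation:
Click 1 (6,0) count=0: revealed 12 new [(4,0) (4,1) (4,2) (4,3) (5,0) (5,1) (5,2) (5,3) (6,0) (6,1) (6,2) (6,3)] -> total=12
Click 2 (2,0) count=2: revealed 1 new [(2,0)] -> total=13
Click 3 (5,0) count=0: revealed 0 new [(none)] -> total=13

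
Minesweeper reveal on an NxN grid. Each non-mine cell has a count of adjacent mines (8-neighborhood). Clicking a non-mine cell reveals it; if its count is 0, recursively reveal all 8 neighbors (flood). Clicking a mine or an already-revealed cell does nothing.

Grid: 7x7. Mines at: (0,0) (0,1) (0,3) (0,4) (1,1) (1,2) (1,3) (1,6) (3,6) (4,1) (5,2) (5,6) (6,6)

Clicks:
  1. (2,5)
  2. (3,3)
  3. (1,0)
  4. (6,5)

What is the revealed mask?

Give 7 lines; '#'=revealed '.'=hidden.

Answer: .......
#......
..####.
..####.
..####.
...###.
...###.

Derivation:
Click 1 (2,5) count=2: revealed 1 new [(2,5)] -> total=1
Click 2 (3,3) count=0: revealed 17 new [(2,2) (2,3) (2,4) (3,2) (3,3) (3,4) (3,5) (4,2) (4,3) (4,4) (4,5) (5,3) (5,4) (5,5) (6,3) (6,4) (6,5)] -> total=18
Click 3 (1,0) count=3: revealed 1 new [(1,0)] -> total=19
Click 4 (6,5) count=2: revealed 0 new [(none)] -> total=19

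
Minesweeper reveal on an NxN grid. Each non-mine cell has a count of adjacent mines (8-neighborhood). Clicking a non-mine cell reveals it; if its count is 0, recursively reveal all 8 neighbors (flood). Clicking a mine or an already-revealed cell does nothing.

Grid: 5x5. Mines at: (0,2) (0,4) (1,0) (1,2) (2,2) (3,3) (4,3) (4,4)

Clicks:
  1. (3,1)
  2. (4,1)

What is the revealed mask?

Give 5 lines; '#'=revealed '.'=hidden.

Answer: .....
.....
##...
###..
###..

Derivation:
Click 1 (3,1) count=1: revealed 1 new [(3,1)] -> total=1
Click 2 (4,1) count=0: revealed 7 new [(2,0) (2,1) (3,0) (3,2) (4,0) (4,1) (4,2)] -> total=8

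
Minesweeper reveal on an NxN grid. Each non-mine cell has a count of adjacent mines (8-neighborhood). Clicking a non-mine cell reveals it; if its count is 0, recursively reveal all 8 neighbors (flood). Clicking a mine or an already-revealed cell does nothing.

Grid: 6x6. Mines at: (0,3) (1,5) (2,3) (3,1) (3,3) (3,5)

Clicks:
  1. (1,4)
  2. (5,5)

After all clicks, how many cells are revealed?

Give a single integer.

Click 1 (1,4) count=3: revealed 1 new [(1,4)] -> total=1
Click 2 (5,5) count=0: revealed 12 new [(4,0) (4,1) (4,2) (4,3) (4,4) (4,5) (5,0) (5,1) (5,2) (5,3) (5,4) (5,5)] -> total=13

Answer: 13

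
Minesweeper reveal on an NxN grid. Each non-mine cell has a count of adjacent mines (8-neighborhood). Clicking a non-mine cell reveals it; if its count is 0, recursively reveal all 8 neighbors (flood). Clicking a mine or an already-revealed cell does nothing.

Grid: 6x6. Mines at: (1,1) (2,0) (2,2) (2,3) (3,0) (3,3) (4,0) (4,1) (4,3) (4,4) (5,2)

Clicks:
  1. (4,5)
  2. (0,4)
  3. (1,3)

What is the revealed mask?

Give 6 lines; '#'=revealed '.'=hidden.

Answer: ..####
..####
....##
....##
.....#
......

Derivation:
Click 1 (4,5) count=1: revealed 1 new [(4,5)] -> total=1
Click 2 (0,4) count=0: revealed 12 new [(0,2) (0,3) (0,4) (0,5) (1,2) (1,3) (1,4) (1,5) (2,4) (2,5) (3,4) (3,5)] -> total=13
Click 3 (1,3) count=2: revealed 0 new [(none)] -> total=13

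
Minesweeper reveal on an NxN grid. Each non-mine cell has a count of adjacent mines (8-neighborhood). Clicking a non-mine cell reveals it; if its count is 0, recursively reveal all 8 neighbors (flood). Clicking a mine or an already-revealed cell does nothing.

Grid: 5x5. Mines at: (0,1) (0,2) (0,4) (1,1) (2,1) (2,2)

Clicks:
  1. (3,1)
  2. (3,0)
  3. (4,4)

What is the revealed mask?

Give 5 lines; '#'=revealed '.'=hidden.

Answer: .....
...##
...##
#####
#####

Derivation:
Click 1 (3,1) count=2: revealed 1 new [(3,1)] -> total=1
Click 2 (3,0) count=1: revealed 1 new [(3,0)] -> total=2
Click 3 (4,4) count=0: revealed 12 new [(1,3) (1,4) (2,3) (2,4) (3,2) (3,3) (3,4) (4,0) (4,1) (4,2) (4,3) (4,4)] -> total=14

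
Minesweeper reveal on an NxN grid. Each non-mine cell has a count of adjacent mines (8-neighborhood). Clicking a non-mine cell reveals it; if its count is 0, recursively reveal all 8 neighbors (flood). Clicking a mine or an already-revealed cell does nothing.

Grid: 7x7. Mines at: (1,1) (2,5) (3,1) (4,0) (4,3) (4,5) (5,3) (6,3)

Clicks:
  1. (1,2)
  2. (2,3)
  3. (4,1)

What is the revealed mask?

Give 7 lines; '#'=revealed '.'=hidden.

Answer: ..#####
..#####
..###..
..###..
.#.....
.......
.......

Derivation:
Click 1 (1,2) count=1: revealed 1 new [(1,2)] -> total=1
Click 2 (2,3) count=0: revealed 15 new [(0,2) (0,3) (0,4) (0,5) (0,6) (1,3) (1,4) (1,5) (1,6) (2,2) (2,3) (2,4) (3,2) (3,3) (3,4)] -> total=16
Click 3 (4,1) count=2: revealed 1 new [(4,1)] -> total=17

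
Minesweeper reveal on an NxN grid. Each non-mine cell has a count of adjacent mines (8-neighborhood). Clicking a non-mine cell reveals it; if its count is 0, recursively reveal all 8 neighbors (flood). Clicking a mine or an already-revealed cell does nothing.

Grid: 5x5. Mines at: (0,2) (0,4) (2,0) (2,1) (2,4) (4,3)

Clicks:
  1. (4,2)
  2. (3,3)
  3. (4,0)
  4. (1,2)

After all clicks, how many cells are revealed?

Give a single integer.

Answer: 8

Derivation:
Click 1 (4,2) count=1: revealed 1 new [(4,2)] -> total=1
Click 2 (3,3) count=2: revealed 1 new [(3,3)] -> total=2
Click 3 (4,0) count=0: revealed 5 new [(3,0) (3,1) (3,2) (4,0) (4,1)] -> total=7
Click 4 (1,2) count=2: revealed 1 new [(1,2)] -> total=8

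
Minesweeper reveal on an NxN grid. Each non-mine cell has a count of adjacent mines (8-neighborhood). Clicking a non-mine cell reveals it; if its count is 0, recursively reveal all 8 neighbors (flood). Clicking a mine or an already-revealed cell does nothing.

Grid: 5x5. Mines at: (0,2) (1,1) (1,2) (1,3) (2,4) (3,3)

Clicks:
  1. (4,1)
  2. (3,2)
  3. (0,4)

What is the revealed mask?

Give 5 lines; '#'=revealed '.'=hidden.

Click 1 (4,1) count=0: revealed 9 new [(2,0) (2,1) (2,2) (3,0) (3,1) (3,2) (4,0) (4,1) (4,2)] -> total=9
Click 2 (3,2) count=1: revealed 0 new [(none)] -> total=9
Click 3 (0,4) count=1: revealed 1 new [(0,4)] -> total=10

Answer: ....#
.....
###..
###..
###..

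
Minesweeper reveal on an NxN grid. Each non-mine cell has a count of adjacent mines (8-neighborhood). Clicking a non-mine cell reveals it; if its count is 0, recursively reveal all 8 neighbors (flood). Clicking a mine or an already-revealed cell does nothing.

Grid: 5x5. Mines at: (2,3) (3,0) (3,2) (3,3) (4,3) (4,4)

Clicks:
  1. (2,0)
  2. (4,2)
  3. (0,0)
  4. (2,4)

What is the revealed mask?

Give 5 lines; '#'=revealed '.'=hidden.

Click 1 (2,0) count=1: revealed 1 new [(2,0)] -> total=1
Click 2 (4,2) count=3: revealed 1 new [(4,2)] -> total=2
Click 3 (0,0) count=0: revealed 12 new [(0,0) (0,1) (0,2) (0,3) (0,4) (1,0) (1,1) (1,2) (1,3) (1,4) (2,1) (2,2)] -> total=14
Click 4 (2,4) count=2: revealed 1 new [(2,4)] -> total=15

Answer: #####
#####
###.#
.....
..#..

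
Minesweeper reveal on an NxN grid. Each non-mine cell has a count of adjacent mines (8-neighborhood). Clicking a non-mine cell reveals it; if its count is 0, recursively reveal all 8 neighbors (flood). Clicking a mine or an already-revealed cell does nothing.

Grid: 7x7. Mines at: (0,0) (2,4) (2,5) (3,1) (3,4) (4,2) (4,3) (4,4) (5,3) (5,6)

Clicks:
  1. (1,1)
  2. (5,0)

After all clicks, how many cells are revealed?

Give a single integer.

Answer: 9

Derivation:
Click 1 (1,1) count=1: revealed 1 new [(1,1)] -> total=1
Click 2 (5,0) count=0: revealed 8 new [(4,0) (4,1) (5,0) (5,1) (5,2) (6,0) (6,1) (6,2)] -> total=9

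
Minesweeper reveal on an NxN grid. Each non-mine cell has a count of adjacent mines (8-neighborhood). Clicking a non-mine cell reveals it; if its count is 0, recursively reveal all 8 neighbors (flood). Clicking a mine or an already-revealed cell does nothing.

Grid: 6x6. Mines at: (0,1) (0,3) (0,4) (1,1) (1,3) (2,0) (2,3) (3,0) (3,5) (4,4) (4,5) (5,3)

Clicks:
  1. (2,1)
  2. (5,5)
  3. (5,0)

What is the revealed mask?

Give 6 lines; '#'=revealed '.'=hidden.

Click 1 (2,1) count=3: revealed 1 new [(2,1)] -> total=1
Click 2 (5,5) count=2: revealed 1 new [(5,5)] -> total=2
Click 3 (5,0) count=0: revealed 6 new [(4,0) (4,1) (4,2) (5,0) (5,1) (5,2)] -> total=8

Answer: ......
......
.#....
......
###...
###..#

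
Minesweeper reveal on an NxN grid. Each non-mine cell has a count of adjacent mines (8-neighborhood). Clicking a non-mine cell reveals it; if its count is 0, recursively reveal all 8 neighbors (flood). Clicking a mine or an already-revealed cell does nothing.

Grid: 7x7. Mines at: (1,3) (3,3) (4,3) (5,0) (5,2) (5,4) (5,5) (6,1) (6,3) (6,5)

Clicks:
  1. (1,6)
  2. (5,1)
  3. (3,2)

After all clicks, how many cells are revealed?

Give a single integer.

Answer: 17

Derivation:
Click 1 (1,6) count=0: revealed 15 new [(0,4) (0,5) (0,6) (1,4) (1,5) (1,6) (2,4) (2,5) (2,6) (3,4) (3,5) (3,6) (4,4) (4,5) (4,6)] -> total=15
Click 2 (5,1) count=3: revealed 1 new [(5,1)] -> total=16
Click 3 (3,2) count=2: revealed 1 new [(3,2)] -> total=17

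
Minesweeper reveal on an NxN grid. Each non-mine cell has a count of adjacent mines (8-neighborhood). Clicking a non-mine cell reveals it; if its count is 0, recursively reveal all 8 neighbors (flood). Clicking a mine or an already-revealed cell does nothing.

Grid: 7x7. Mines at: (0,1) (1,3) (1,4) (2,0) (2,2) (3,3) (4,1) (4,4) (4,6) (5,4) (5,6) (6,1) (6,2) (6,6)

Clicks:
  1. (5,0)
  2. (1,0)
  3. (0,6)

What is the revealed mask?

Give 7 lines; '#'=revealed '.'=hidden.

Answer: .....##
#....##
.....##
.....##
.......
#......
.......

Derivation:
Click 1 (5,0) count=2: revealed 1 new [(5,0)] -> total=1
Click 2 (1,0) count=2: revealed 1 new [(1,0)] -> total=2
Click 3 (0,6) count=0: revealed 8 new [(0,5) (0,6) (1,5) (1,6) (2,5) (2,6) (3,5) (3,6)] -> total=10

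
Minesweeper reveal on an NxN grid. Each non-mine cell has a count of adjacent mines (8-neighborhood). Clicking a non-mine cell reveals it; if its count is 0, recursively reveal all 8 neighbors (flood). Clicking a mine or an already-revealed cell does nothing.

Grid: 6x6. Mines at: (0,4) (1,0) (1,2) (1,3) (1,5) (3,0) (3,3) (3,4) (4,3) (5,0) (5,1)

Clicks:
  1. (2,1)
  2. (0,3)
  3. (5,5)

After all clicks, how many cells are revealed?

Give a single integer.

Click 1 (2,1) count=3: revealed 1 new [(2,1)] -> total=1
Click 2 (0,3) count=3: revealed 1 new [(0,3)] -> total=2
Click 3 (5,5) count=0: revealed 4 new [(4,4) (4,5) (5,4) (5,5)] -> total=6

Answer: 6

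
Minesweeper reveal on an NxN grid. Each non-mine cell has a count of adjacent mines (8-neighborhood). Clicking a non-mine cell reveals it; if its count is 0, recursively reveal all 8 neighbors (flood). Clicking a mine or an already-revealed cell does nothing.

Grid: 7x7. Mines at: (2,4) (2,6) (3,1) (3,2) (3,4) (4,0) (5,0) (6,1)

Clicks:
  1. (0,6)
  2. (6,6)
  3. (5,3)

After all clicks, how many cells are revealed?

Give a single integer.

Answer: 35

Derivation:
Click 1 (0,6) count=0: revealed 18 new [(0,0) (0,1) (0,2) (0,3) (0,4) (0,5) (0,6) (1,0) (1,1) (1,2) (1,3) (1,4) (1,5) (1,6) (2,0) (2,1) (2,2) (2,3)] -> total=18
Click 2 (6,6) count=0: revealed 17 new [(3,5) (3,6) (4,2) (4,3) (4,4) (4,5) (4,6) (5,2) (5,3) (5,4) (5,5) (5,6) (6,2) (6,3) (6,4) (6,5) (6,6)] -> total=35
Click 3 (5,3) count=0: revealed 0 new [(none)] -> total=35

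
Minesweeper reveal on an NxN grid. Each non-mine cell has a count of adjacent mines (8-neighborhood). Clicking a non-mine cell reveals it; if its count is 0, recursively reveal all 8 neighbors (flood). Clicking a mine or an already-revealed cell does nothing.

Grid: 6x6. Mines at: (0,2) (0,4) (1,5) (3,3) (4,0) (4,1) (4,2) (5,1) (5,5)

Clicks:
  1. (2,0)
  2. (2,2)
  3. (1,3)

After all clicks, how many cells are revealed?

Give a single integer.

Click 1 (2,0) count=0: revealed 11 new [(0,0) (0,1) (1,0) (1,1) (1,2) (2,0) (2,1) (2,2) (3,0) (3,1) (3,2)] -> total=11
Click 2 (2,2) count=1: revealed 0 new [(none)] -> total=11
Click 3 (1,3) count=2: revealed 1 new [(1,3)] -> total=12

Answer: 12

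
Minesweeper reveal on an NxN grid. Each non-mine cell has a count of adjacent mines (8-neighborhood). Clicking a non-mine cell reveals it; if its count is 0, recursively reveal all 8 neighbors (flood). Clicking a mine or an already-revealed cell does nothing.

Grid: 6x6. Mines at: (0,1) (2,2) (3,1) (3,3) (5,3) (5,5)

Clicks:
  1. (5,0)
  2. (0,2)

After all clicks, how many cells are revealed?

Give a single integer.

Click 1 (5,0) count=0: revealed 6 new [(4,0) (4,1) (4,2) (5,0) (5,1) (5,2)] -> total=6
Click 2 (0,2) count=1: revealed 1 new [(0,2)] -> total=7

Answer: 7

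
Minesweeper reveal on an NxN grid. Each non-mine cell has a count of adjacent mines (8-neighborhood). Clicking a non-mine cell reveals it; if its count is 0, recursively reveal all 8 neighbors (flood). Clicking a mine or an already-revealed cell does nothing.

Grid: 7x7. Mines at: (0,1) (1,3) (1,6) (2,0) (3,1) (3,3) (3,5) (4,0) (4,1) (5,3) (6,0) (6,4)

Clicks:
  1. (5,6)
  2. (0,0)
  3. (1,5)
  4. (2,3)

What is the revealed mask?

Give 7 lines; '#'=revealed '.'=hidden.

Click 1 (5,6) count=0: revealed 6 new [(4,5) (4,6) (5,5) (5,6) (6,5) (6,6)] -> total=6
Click 2 (0,0) count=1: revealed 1 new [(0,0)] -> total=7
Click 3 (1,5) count=1: revealed 1 new [(1,5)] -> total=8
Click 4 (2,3) count=2: revealed 1 new [(2,3)] -> total=9

Answer: #......
.....#.
...#...
.......
.....##
.....##
.....##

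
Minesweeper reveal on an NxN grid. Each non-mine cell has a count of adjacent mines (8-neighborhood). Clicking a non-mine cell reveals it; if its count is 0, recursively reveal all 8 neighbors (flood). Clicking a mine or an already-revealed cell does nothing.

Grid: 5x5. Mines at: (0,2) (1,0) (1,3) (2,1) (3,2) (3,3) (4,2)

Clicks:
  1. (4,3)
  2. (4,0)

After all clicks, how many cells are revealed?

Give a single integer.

Answer: 5

Derivation:
Click 1 (4,3) count=3: revealed 1 new [(4,3)] -> total=1
Click 2 (4,0) count=0: revealed 4 new [(3,0) (3,1) (4,0) (4,1)] -> total=5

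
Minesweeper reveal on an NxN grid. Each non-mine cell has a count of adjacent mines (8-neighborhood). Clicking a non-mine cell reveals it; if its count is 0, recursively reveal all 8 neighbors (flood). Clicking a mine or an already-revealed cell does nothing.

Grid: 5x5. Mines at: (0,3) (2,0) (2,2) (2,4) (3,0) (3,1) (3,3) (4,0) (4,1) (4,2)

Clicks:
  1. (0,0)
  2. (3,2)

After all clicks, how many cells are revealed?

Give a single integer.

Click 1 (0,0) count=0: revealed 6 new [(0,0) (0,1) (0,2) (1,0) (1,1) (1,2)] -> total=6
Click 2 (3,2) count=5: revealed 1 new [(3,2)] -> total=7

Answer: 7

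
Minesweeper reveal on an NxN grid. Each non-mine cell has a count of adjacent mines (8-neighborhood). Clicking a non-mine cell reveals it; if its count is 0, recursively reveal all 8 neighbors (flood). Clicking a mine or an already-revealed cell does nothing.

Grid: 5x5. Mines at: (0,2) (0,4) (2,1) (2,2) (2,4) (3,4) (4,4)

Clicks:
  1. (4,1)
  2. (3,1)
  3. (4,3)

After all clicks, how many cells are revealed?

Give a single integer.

Answer: 8

Derivation:
Click 1 (4,1) count=0: revealed 8 new [(3,0) (3,1) (3,2) (3,3) (4,0) (4,1) (4,2) (4,3)] -> total=8
Click 2 (3,1) count=2: revealed 0 new [(none)] -> total=8
Click 3 (4,3) count=2: revealed 0 new [(none)] -> total=8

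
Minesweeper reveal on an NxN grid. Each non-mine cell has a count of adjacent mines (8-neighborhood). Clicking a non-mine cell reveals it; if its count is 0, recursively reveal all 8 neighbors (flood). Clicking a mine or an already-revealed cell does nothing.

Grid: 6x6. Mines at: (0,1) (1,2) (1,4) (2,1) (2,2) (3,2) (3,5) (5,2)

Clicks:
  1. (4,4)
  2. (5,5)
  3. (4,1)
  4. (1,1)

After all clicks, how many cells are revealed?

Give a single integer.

Answer: 8

Derivation:
Click 1 (4,4) count=1: revealed 1 new [(4,4)] -> total=1
Click 2 (5,5) count=0: revealed 5 new [(4,3) (4,5) (5,3) (5,4) (5,5)] -> total=6
Click 3 (4,1) count=2: revealed 1 new [(4,1)] -> total=7
Click 4 (1,1) count=4: revealed 1 new [(1,1)] -> total=8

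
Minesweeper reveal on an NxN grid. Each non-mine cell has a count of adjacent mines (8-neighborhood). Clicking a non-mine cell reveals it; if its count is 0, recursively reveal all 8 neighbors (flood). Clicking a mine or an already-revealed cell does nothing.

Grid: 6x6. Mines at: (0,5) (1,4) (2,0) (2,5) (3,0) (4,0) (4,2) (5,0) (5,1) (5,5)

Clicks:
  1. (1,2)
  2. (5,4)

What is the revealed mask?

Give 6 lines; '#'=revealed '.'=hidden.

Click 1 (1,2) count=0: revealed 14 new [(0,0) (0,1) (0,2) (0,3) (1,0) (1,1) (1,2) (1,3) (2,1) (2,2) (2,3) (3,1) (3,2) (3,3)] -> total=14
Click 2 (5,4) count=1: revealed 1 new [(5,4)] -> total=15

Answer: ####..
####..
.###..
.###..
......
....#.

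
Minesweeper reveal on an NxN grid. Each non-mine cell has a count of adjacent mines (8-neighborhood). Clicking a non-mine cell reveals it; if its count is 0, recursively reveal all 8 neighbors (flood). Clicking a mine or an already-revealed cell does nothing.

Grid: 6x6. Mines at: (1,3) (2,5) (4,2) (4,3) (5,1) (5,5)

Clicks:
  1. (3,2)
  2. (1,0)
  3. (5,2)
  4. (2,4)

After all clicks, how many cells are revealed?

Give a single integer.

Answer: 16

Derivation:
Click 1 (3,2) count=2: revealed 1 new [(3,2)] -> total=1
Click 2 (1,0) count=0: revealed 13 new [(0,0) (0,1) (0,2) (1,0) (1,1) (1,2) (2,0) (2,1) (2,2) (3,0) (3,1) (4,0) (4,1)] -> total=14
Click 3 (5,2) count=3: revealed 1 new [(5,2)] -> total=15
Click 4 (2,4) count=2: revealed 1 new [(2,4)] -> total=16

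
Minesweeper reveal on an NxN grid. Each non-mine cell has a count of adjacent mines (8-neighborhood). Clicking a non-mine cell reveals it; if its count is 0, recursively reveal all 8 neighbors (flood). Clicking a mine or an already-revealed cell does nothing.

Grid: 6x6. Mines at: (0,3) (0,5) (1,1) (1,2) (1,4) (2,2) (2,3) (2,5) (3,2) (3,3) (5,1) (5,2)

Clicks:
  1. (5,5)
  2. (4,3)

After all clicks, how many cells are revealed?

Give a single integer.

Answer: 8

Derivation:
Click 1 (5,5) count=0: revealed 8 new [(3,4) (3,5) (4,3) (4,4) (4,5) (5,3) (5,4) (5,5)] -> total=8
Click 2 (4,3) count=3: revealed 0 new [(none)] -> total=8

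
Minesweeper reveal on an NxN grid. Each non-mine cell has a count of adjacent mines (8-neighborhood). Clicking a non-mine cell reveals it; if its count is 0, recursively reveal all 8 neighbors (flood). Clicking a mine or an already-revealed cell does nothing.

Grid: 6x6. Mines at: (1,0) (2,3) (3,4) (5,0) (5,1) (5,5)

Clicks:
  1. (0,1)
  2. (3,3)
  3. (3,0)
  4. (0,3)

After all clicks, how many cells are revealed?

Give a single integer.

Click 1 (0,1) count=1: revealed 1 new [(0,1)] -> total=1
Click 2 (3,3) count=2: revealed 1 new [(3,3)] -> total=2
Click 3 (3,0) count=0: revealed 9 new [(2,0) (2,1) (2,2) (3,0) (3,1) (3,2) (4,0) (4,1) (4,2)] -> total=11
Click 4 (0,3) count=0: revealed 11 new [(0,2) (0,3) (0,4) (0,5) (1,1) (1,2) (1,3) (1,4) (1,5) (2,4) (2,5)] -> total=22

Answer: 22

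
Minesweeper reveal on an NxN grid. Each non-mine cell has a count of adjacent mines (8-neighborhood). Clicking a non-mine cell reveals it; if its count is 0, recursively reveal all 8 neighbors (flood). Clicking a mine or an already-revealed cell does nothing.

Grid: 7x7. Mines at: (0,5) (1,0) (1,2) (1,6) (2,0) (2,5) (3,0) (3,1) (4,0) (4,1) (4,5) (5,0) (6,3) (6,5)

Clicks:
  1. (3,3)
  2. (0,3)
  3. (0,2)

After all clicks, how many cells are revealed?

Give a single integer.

Answer: 14

Derivation:
Click 1 (3,3) count=0: revealed 12 new [(2,2) (2,3) (2,4) (3,2) (3,3) (3,4) (4,2) (4,3) (4,4) (5,2) (5,3) (5,4)] -> total=12
Click 2 (0,3) count=1: revealed 1 new [(0,3)] -> total=13
Click 3 (0,2) count=1: revealed 1 new [(0,2)] -> total=14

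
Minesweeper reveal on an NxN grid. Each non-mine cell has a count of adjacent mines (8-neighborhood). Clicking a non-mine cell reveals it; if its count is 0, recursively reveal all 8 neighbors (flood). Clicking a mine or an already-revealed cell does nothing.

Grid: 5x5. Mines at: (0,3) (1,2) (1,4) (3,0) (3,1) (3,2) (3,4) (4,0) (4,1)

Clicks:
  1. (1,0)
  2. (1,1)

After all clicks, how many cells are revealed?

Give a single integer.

Click 1 (1,0) count=0: revealed 6 new [(0,0) (0,1) (1,0) (1,1) (2,0) (2,1)] -> total=6
Click 2 (1,1) count=1: revealed 0 new [(none)] -> total=6

Answer: 6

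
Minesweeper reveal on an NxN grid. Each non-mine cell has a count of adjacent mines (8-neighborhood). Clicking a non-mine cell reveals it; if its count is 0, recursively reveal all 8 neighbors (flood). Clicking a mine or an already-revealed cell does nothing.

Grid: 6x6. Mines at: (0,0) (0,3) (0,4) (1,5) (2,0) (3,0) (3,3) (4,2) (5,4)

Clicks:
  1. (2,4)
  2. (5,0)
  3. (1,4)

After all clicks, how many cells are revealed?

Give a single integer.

Answer: 6

Derivation:
Click 1 (2,4) count=2: revealed 1 new [(2,4)] -> total=1
Click 2 (5,0) count=0: revealed 4 new [(4,0) (4,1) (5,0) (5,1)] -> total=5
Click 3 (1,4) count=3: revealed 1 new [(1,4)] -> total=6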